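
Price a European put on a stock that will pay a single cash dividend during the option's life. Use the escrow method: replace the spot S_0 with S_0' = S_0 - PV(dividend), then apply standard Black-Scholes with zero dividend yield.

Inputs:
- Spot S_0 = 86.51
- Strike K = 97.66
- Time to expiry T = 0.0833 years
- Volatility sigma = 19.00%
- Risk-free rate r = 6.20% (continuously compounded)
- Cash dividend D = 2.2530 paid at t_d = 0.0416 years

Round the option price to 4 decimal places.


PV(D) = D * exp(-r * t_d) = 2.2530 * 0.99742412 = 2.24719655
S_0' = S_0 - PV(D) = 86.5100 - 2.24719655 = 84.26280345
d1 = (ln(S_0'/K) + (r + sigma^2/2)*T) / (sigma*sqrt(T)) = -2.56911543
d2 = d1 - sigma*sqrt(T) = -2.62395274
exp(-rT) = 0.99484871
N(-d1) = 0.99490208; N(-d2) = 0.99565421
P = K * exp(-rT) * N(-d2) - S_0' * N(-d1) = 97.6600 * 0.99484871 * 0.99565421 - 84.26280345 * 0.99490208 = 12.9015

Answer: Price = 12.9015


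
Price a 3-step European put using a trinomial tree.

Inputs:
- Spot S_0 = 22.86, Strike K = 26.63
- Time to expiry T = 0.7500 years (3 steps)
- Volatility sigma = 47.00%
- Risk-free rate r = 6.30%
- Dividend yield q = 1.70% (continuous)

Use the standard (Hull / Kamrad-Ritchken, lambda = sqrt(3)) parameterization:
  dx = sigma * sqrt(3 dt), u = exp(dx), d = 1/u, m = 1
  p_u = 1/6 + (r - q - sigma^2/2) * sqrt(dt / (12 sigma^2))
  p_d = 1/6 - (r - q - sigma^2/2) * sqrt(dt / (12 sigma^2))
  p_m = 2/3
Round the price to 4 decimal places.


dt = T/N = 0.250000; dx = sigma*sqrt(3*dt) = 0.407032
u = exp(dx) = 1.502352; d = 1/u = 0.665623
p_u = 0.146874, p_m = 0.666667, p_d = 0.186459
Discount per step: exp(-r*dt) = 0.984373
Stock lattice S(k, j) with j the centered position index:
  k=0: S(0,+0) = 22.8600
  k=1: S(1,-1) = 15.2161; S(1,+0) = 22.8600; S(1,+1) = 34.3438
  k=2: S(2,-2) = 10.1282; S(2,-1) = 15.2161; S(2,+0) = 22.8600; S(2,+1) = 34.3438; S(2,+2) = 51.5964
  k=3: S(3,-3) = 6.7416; S(3,-2) = 10.1282; S(3,-1) = 15.2161; S(3,+0) = 22.8600; S(3,+1) = 34.3438; S(3,+2) = 51.5964; S(3,+3) = 77.5160
Terminal payoffs V(N, j) = max(K - S_T, 0):
  V(3,-3) = 19.888430; V(3,-2) = 16.501788; V(3,-1) = 11.413860; V(3,+0) = 3.770000; V(3,+1) = 0.000000; V(3,+2) = 0.000000; V(3,+3) = 0.000000
Backward induction: V(k, j) = exp(-r*dt) * [p_u * V(k+1, j+1) + p_m * V(k+1, j) + p_d * V(k+1, j-1)]
  V(2,-2) = exp(-r*dt) * [p_u*11.413860 + p_m*16.501788 + p_d*19.888430] = 16.129917
  V(2,-1) = exp(-r*dt) * [p_u*3.770000 + p_m*11.413860 + p_d*16.501788] = 11.064226
  V(2,+0) = exp(-r*dt) * [p_u*0.000000 + p_m*3.770000 + p_d*11.413860] = 4.569022
  V(2,+1) = exp(-r*dt) * [p_u*0.000000 + p_m*0.000000 + p_d*3.770000] = 0.691967
  V(2,+2) = exp(-r*dt) * [p_u*0.000000 + p_m*0.000000 + p_d*0.000000] = 0.000000
  V(1,-1) = exp(-r*dt) * [p_u*4.569022 + p_m*11.064226 + p_d*16.129917] = 10.882046
  V(1,+0) = exp(-r*dt) * [p_u*0.691967 + p_m*4.569022 + p_d*11.064226] = 5.129250
  V(1,+1) = exp(-r*dt) * [p_u*0.000000 + p_m*0.691967 + p_d*4.569022] = 1.292727
  V(0,+0) = exp(-r*dt) * [p_u*1.292727 + p_m*5.129250 + p_d*10.882046] = 5.550317

Answer: Price = V(0,0) = 5.5503


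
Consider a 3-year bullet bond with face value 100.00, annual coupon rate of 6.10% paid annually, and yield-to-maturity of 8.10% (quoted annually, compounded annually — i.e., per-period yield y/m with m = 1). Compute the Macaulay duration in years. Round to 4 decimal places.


Coupon per period c = face * coupon_rate / m = 6.100000
Periods per year m = 1; per-period yield y/m = 0.081000
Number of cashflows N = 3
Cashflows (t years, CF_t, discount factor 1/(1+y/m)^(m*t), PV):
  t = 1.0000: CF_t = 6.100000, DF = 0.925069, PV = 5.642923
  t = 2.0000: CF_t = 6.100000, DF = 0.855753, PV = 5.220095
  t = 3.0000: CF_t = 106.100000, DF = 0.791631, PV = 83.992073
Price P = sum_t PV_t = 94.855092
Macaulay numerator sum_t t * PV_t:
  t * PV_t at t = 1.0000: 5.642923
  t * PV_t at t = 2.0000: 10.440191
  t * PV_t at t = 3.0000: 251.976220
Macaulay duration D = (sum_t t * PV_t) / P = 268.059334 / 94.855092 = 2.825988

Answer: Macaulay duration = 2.8260 years


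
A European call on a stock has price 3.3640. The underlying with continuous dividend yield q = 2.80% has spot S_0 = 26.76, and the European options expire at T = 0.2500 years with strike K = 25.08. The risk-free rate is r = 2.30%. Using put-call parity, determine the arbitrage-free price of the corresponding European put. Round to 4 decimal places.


Put-call parity: C - P = S_0 * exp(-qT) - K * exp(-rT).
S_0 * exp(-qT) = 26.7600 * 0.99302444 = 26.57333409
K * exp(-rT) = 25.0800 * 0.99426650 = 24.93620381
P = C - S*exp(-qT) + K*exp(-rT)
P = 3.3640 - 26.57333409 + 24.93620381 = 1.7269

Answer: Put price = 1.7269


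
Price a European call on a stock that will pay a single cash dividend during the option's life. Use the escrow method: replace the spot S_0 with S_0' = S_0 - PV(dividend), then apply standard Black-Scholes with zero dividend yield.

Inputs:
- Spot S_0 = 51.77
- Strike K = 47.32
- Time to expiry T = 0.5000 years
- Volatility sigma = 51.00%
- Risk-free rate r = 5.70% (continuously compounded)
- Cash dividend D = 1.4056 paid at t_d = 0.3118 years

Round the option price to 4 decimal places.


PV(D) = D * exp(-r * t_d) = 1.4056 * 0.98238440 = 1.38083951
S_0' = S_0 - PV(D) = 51.7700 - 1.38083951 = 50.38916049
d1 = (ln(S_0'/K) + (r + sigma^2/2)*T) / (sigma*sqrt(T)) = 0.43360354
d2 = d1 - sigma*sqrt(T) = 0.07297909
exp(-rT) = 0.97190229
N(d1) = 0.66771182; N(d2) = 0.52908862
C = S_0' * N(d1) - K * exp(-rT) * N(d2) = 50.38916049 * 0.66771182 - 47.3200 * 0.97190229 * 0.52908862 = 9.3124

Answer: Price = 9.3124


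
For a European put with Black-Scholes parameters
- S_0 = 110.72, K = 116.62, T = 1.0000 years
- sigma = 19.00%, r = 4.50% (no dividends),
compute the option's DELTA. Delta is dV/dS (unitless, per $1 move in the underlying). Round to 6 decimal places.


Answer: Delta = -0.476636

Derivation:
d1 = 0.0585984530; d2 = -0.1314015470
phi(d1) = 0.3982579283; exp(-qT) = 1.0000000000; exp(-rT) = 0.9559974818
N(-d1) = 0.4766359714
Delta = -exp(-qT) * N(-d1) = -1.0000000000 * 0.4766359714 = -0.476636


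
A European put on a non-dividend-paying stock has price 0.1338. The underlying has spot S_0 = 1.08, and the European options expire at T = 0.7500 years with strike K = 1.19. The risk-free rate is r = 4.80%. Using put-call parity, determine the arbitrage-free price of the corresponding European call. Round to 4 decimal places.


Answer: Call price = 0.0659

Derivation:
Put-call parity: C - P = S_0 * exp(-qT) - K * exp(-rT).
S_0 * exp(-qT) = 1.0800 * 1.00000000 = 1.08000000
K * exp(-rT) = 1.1900 * 0.96464029 = 1.14792195
C = P + S*exp(-qT) - K*exp(-rT)
C = 0.1338 + 1.08000000 - 1.14792195 = 0.0659


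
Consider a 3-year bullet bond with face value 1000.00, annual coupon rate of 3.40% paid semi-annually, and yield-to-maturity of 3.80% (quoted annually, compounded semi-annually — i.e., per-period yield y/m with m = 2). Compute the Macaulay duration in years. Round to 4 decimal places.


Answer: Macaulay duration = 2.8766 years

Derivation:
Coupon per period c = face * coupon_rate / m = 17.000000
Periods per year m = 2; per-period yield y/m = 0.019000
Number of cashflows N = 6
Cashflows (t years, CF_t, discount factor 1/(1+y/m)^(m*t), PV):
  t = 0.5000: CF_t = 17.000000, DF = 0.981354, PV = 16.683023
  t = 1.0000: CF_t = 17.000000, DF = 0.963056, PV = 16.371955
  t = 1.5000: CF_t = 17.000000, DF = 0.945099, PV = 16.066688
  t = 2.0000: CF_t = 17.000000, DF = 0.927477, PV = 15.767113
  t = 2.5000: CF_t = 17.000000, DF = 0.910184, PV = 15.473124
  t = 3.0000: CF_t = 1017.000000, DF = 0.893213, PV = 908.397330
Price P = sum_t PV_t = 988.759233
Macaulay numerator sum_t t * PV_t:
  t * PV_t at t = 0.5000: 8.341511
  t * PV_t at t = 1.0000: 16.371955
  t * PV_t at t = 1.5000: 24.100033
  t * PV_t at t = 2.0000: 31.534226
  t * PV_t at t = 2.5000: 38.682810
  t * PV_t at t = 3.0000: 2725.191989
Macaulay duration D = (sum_t t * PV_t) / P = 2844.222524 / 988.759233 = 2.876557


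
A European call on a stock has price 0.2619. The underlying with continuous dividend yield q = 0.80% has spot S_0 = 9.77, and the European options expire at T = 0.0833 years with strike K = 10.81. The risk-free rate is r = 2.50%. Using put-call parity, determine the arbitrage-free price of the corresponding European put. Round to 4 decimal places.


Answer: Put price = 1.2859

Derivation:
Put-call parity: C - P = S_0 * exp(-qT) - K * exp(-rT).
S_0 * exp(-qT) = 9.7700 * 0.99933382 = 9.76349144
K * exp(-rT) = 10.8100 * 0.99791967 = 10.78751160
P = C - S*exp(-qT) + K*exp(-rT)
P = 0.2619 - 9.76349144 + 10.78751160 = 1.2859


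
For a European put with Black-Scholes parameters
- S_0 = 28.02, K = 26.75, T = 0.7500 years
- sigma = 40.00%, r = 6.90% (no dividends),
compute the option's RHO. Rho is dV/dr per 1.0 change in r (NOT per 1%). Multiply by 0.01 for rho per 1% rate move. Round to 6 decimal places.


d1 = 0.4564937324; d2 = 0.1100835709
phi(d1) = 0.3594673965; exp(-qT) = 1.0000000000; exp(-rT) = 0.9495662287
N(-d2) = 0.4561715488
Rho = -K*T*exp(-rT)*N(-d2) = -26.7500 * 0.7500 * 0.9495662287 * 0.4561715488 = -8.690375

Answer: Rho = -8.690375


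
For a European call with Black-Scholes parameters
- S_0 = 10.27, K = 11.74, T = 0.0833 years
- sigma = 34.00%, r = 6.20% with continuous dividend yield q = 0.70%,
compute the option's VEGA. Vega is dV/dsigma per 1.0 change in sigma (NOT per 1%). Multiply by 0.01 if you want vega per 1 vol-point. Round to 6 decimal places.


Answer: Vega = 0.529294

Derivation:
d1 = -1.2674886335; d2 = -1.3656185474
phi(d1) = 0.1786722332; exp(-qT) = 0.9994170700; exp(-rT) = 0.9948487136
Vega = S * exp(-qT) * phi(d1) * sqrt(T) = 10.2700 * 0.9994170700 * 0.1786722332 * 0.2886173938 = 0.529294


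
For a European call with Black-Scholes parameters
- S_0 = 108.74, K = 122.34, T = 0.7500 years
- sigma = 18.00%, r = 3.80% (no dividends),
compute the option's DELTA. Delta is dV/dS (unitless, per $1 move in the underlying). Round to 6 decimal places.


Answer: Delta = 0.310229

Derivation:
d1 = -0.4952019354; d2 = -0.6510865081
phi(d1) = 0.3529068946; exp(-qT) = 1.0000000000; exp(-rT) = 0.9719022941
N(d1) = 0.3102287923
Delta = exp(-qT) * N(d1) = 1.0000000000 * 0.3102287923 = 0.310229


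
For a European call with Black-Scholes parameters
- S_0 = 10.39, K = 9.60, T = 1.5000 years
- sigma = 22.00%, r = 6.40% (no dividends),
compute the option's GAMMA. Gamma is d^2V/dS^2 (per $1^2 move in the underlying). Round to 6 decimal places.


d1 = 0.7845073829; d2 = 0.5150635112
phi(d1) = 0.2932691620; exp(-qT) = 1.0000000000; exp(-rT) = 0.9084640161
Gamma = exp(-qT) * phi(d1) / (S * sigma * sqrt(T)) = 1.0000000000 * 0.2932691620 / (10.3900 * 0.2200 * 1.2247448714) = 0.104757

Answer: Gamma = 0.104757


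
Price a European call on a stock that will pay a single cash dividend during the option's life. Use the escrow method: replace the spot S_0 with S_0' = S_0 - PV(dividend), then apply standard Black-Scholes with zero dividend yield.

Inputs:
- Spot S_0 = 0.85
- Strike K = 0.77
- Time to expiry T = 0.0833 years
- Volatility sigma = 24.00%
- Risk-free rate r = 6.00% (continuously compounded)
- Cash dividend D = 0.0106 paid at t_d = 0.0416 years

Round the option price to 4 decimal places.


PV(D) = D * exp(-r * t_d) = 0.0106 * 0.99750711 = 0.01057358
S_0' = S_0 - PV(D) = 0.8500 - 0.01057358 = 0.83942642
d1 = (ln(S_0'/K) + (r + sigma^2/2)*T) / (sigma*sqrt(T)) = 1.35307963
d2 = d1 - sigma*sqrt(T) = 1.28381146
exp(-rT) = 0.99501447
N(d1) = 0.91198490; N(d2) = 0.90039603
C = S_0' * N(d1) - K * exp(-rT) * N(d2) = 0.83942642 * 0.91198490 - 0.7700 * 0.99501447 * 0.90039603 = 0.0757

Answer: Price = 0.0757


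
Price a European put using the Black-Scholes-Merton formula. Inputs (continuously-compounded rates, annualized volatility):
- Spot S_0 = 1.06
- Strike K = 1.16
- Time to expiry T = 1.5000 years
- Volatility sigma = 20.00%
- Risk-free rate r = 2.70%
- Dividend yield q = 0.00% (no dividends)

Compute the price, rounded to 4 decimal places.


d1 = (ln(S/K) + (r - q + 0.5*sigma^2) * T) / (sigma * sqrt(T)) = -0.08022527
d2 = d1 - sigma * sqrt(T) = -0.32517424
exp(-rT) = 0.96030916; exp(-qT) = 1.00000000
P = K * exp(-rT) * N(-d2) - S_0 * exp(-qT) * N(-d1)
N(-d1) = 0.53197095; N(-d2) = 0.62747540
P = 1.1600 * 0.96030916 * 0.62747540 - 1.0600 * 1.00000000 * 0.53197095 = 0.1351

Answer: Price = 0.1351


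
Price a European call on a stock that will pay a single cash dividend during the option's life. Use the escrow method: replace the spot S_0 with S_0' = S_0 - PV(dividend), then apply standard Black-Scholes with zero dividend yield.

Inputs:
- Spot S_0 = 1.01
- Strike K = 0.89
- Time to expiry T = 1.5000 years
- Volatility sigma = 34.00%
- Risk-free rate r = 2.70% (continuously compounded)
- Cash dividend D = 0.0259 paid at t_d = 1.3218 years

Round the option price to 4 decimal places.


PV(D) = D * exp(-r * t_d) = 0.0259 * 0.96494073 = 0.02499196
S_0' = S_0 - PV(D) = 1.0100 - 0.02499196 = 0.98500804
d1 = (ln(S_0'/K) + (r + sigma^2/2)*T) / (sigma*sqrt(T)) = 0.54904193
d2 = d1 - sigma*sqrt(T) = 0.13262867
exp(-rT) = 0.96030916
N(d1) = 0.70851166; N(d2) = 0.55275647
C = S_0' * N(d1) - K * exp(-rT) * N(d2) = 0.98500804 * 0.70851166 - 0.8900 * 0.96030916 * 0.55275647 = 0.2255

Answer: Price = 0.2255


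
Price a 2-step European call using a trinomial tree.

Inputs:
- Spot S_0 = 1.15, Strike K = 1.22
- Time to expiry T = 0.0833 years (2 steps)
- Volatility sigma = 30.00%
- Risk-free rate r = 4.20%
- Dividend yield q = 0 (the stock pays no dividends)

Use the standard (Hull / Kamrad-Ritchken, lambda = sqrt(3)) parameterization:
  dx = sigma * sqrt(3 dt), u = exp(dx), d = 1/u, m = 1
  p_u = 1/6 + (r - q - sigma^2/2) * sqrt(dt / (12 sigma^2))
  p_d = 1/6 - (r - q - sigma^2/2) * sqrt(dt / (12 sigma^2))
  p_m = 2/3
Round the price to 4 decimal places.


Answer: Price = V(0,0) = 0.0185

Derivation:
dt = T/N = 0.041650; dx = sigma*sqrt(3*dt) = 0.106045
u = exp(dx) = 1.111872; d = 1/u = 0.899384
p_u = 0.166078, p_m = 0.666667, p_d = 0.167256
Discount per step: exp(-r*dt) = 0.998252
Stock lattice S(k, j) with j the centered position index:
  k=0: S(0,+0) = 1.1500
  k=1: S(1,-1) = 1.0343; S(1,+0) = 1.1500; S(1,+1) = 1.2787
  k=2: S(2,-2) = 0.9302; S(2,-1) = 1.0343; S(2,+0) = 1.1500; S(2,+1) = 1.2787; S(2,+2) = 1.4217
Terminal payoffs V(N, j) = max(S_T - K, 0):
  V(2,-2) = 0.000000; V(2,-1) = 0.000000; V(2,+0) = 0.000000; V(2,+1) = 0.058652; V(2,+2) = 0.201697
Backward induction: V(k, j) = exp(-r*dt) * [p_u * V(k+1, j+1) + p_m * V(k+1, j) + p_d * V(k+1, j-1)]
  V(1,-1) = exp(-r*dt) * [p_u*0.000000 + p_m*0.000000 + p_d*0.000000] = 0.000000
  V(1,+0) = exp(-r*dt) * [p_u*0.058652 + p_m*0.000000 + p_d*0.000000] = 0.009724
  V(1,+1) = exp(-r*dt) * [p_u*0.201697 + p_m*0.058652 + p_d*0.000000] = 0.072472
  V(0,+0) = exp(-r*dt) * [p_u*0.072472 + p_m*0.009724 + p_d*0.000000] = 0.018486


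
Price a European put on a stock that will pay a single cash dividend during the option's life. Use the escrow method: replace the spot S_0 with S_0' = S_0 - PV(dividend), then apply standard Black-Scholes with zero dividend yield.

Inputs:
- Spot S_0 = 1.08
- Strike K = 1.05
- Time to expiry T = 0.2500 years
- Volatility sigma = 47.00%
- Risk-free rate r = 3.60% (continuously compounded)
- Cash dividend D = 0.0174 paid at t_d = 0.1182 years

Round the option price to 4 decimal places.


PV(D) = D * exp(-r * t_d) = 0.0174 * 0.99575384 = 0.01732612
S_0' = S_0 - PV(D) = 1.0800 - 0.01732612 = 1.06267388
d1 = (ln(S_0'/K) + (r + sigma^2/2)*T) / (sigma*sqrt(T)) = 0.20685361
d2 = d1 - sigma*sqrt(T) = -0.02814639
exp(-rT) = 0.99104038
N(-d1) = 0.41806209; N(-d2) = 0.51122730
P = K * exp(-rT) * N(-d2) - S_0' * N(-d1) = 1.0500 * 0.99104038 * 0.51122730 - 1.06267388 * 0.41806209 = 0.0877

Answer: Price = 0.0877


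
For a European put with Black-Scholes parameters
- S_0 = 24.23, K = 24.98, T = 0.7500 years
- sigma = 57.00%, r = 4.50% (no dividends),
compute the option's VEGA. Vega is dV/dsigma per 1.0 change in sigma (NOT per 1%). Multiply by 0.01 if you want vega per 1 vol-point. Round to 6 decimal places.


Answer: Vega = 8.106755

Derivation:
d1 = 0.2534335326; d2 = -0.2402009475
phi(d1) = 0.3863340725; exp(-qT) = 1.0000000000; exp(-rT) = 0.9668131777
Vega = S * exp(-qT) * phi(d1) * sqrt(T) = 24.2300 * 1.0000000000 * 0.3863340725 * 0.8660254038 = 8.106755


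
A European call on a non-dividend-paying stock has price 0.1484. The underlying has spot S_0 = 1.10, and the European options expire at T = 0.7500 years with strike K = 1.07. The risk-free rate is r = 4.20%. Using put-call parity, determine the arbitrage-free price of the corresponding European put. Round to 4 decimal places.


Answer: Put price = 0.0852

Derivation:
Put-call parity: C - P = S_0 * exp(-qT) - K * exp(-rT).
S_0 * exp(-qT) = 1.1000 * 1.00000000 = 1.10000000
K * exp(-rT) = 1.0700 * 0.96899096 = 1.03682032
P = C - S*exp(-qT) + K*exp(-rT)
P = 0.1484 - 1.10000000 + 1.03682032 = 0.0852


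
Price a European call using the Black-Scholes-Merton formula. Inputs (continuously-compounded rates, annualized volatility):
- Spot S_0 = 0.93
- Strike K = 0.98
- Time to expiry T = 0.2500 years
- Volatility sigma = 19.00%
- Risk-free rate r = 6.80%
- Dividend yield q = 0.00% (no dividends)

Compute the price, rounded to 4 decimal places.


Answer: Price = 0.0216

Derivation:
d1 = (ln(S/K) + (r - q + 0.5*sigma^2) * T) / (sigma * sqrt(T)) = -0.32479458
d2 = d1 - sigma * sqrt(T) = -0.41979458
exp(-rT) = 0.98314368; exp(-qT) = 1.00000000
C = S_0 * exp(-qT) * N(d1) - K * exp(-rT) * N(d2)
N(d1) = 0.37266827; N(d2) = 0.33731776
C = 0.9300 * 1.00000000 * 0.37266827 - 0.9800 * 0.98314368 * 0.33731776 = 0.0216


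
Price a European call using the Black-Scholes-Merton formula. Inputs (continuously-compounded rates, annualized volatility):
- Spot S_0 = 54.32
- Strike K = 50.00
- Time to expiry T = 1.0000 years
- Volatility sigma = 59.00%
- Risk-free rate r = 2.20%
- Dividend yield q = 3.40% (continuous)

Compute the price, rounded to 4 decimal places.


d1 = (ln(S/K) + (r - q + 0.5*sigma^2) * T) / (sigma * sqrt(T)) = 0.41511776
d2 = d1 - sigma * sqrt(T) = -0.17488224
exp(-rT) = 0.97824024; exp(-qT) = 0.96657150
C = S_0 * exp(-qT) * N(d1) - K * exp(-rT) * N(d2)
N(d1) = 0.66097215; N(d2) = 0.43058608
C = 54.3200 * 0.96657150 * 0.66097215 - 50.0000 * 0.97824024 * 0.43058608 = 13.6430

Answer: Price = 13.6430


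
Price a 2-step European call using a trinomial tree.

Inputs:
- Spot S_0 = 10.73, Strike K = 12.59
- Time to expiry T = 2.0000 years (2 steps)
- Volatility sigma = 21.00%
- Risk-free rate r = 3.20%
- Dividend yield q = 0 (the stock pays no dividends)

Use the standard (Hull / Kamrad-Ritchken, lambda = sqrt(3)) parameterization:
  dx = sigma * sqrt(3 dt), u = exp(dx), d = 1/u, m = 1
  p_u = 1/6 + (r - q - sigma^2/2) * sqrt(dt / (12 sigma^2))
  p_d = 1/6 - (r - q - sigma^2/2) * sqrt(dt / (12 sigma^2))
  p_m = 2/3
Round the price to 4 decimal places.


dt = T/N = 1.000000; dx = sigma*sqrt(3*dt) = 0.363731
u = exp(dx) = 1.438687; d = 1/u = 0.695078
p_u = 0.180344, p_m = 0.666667, p_d = 0.152989
Discount per step: exp(-r*dt) = 0.968507
Stock lattice S(k, j) with j the centered position index:
  k=0: S(0,+0) = 10.7300
  k=1: S(1,-1) = 7.4582; S(1,+0) = 10.7300; S(1,+1) = 15.4371
  k=2: S(2,-2) = 5.1840; S(2,-1) = 7.4582; S(2,+0) = 10.7300; S(2,+1) = 15.4371; S(2,+2) = 22.2092
Terminal payoffs V(N, j) = max(S_T - K, 0):
  V(2,-2) = 0.000000; V(2,-1) = 0.000000; V(2,+0) = 0.000000; V(2,+1) = 2.847108; V(2,+2) = 9.619162
Backward induction: V(k, j) = exp(-r*dt) * [p_u * V(k+1, j+1) + p_m * V(k+1, j) + p_d * V(k+1, j-1)]
  V(1,-1) = exp(-r*dt) * [p_u*0.000000 + p_m*0.000000 + p_d*0.000000] = 0.000000
  V(1,+0) = exp(-r*dt) * [p_u*2.847108 + p_m*0.000000 + p_d*0.000000] = 0.497289
  V(1,+1) = exp(-r*dt) * [p_u*9.619162 + p_m*2.847108 + p_d*0.000000] = 3.518423
  V(0,+0) = exp(-r*dt) * [p_u*3.518423 + p_m*0.497289 + p_d*0.000000] = 0.935630

Answer: Price = V(0,0) = 0.9356


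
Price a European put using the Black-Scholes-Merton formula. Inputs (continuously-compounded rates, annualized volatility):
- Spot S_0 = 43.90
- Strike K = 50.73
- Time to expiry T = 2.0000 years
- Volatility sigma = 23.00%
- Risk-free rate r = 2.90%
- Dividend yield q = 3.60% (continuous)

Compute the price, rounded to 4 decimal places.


Answer: Price = 9.9022

Derivation:
d1 = (ln(S/K) + (r - q + 0.5*sigma^2) * T) / (sigma * sqrt(T)) = -0.32497131
d2 = d1 - sigma * sqrt(T) = -0.65024043
exp(-rT) = 0.94364995; exp(-qT) = 0.93053090
P = K * exp(-rT) * N(-d2) - S_0 * exp(-qT) * N(-d1)
N(-d1) = 0.62739861; N(-d2) = 0.74223153
P = 50.7300 * 0.94364995 * 0.74223153 - 43.9000 * 0.93053090 * 0.62739861 = 9.9022


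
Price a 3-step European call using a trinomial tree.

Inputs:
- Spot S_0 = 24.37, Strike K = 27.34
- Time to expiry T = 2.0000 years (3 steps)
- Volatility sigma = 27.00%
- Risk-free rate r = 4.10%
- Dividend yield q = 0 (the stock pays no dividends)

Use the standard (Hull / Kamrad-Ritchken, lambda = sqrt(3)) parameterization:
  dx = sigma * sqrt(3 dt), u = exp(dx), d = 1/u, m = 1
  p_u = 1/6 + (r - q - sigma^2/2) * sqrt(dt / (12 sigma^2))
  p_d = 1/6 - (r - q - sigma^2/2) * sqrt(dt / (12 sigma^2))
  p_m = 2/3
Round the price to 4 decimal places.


Answer: Price = V(0,0) = 3.4269

Derivation:
dt = T/N = 0.666667; dx = sigma*sqrt(3*dt) = 0.381838
u = exp(dx) = 1.464974; d = 1/u = 0.682606
p_u = 0.170639, p_m = 0.666667, p_d = 0.162695
Discount per step: exp(-r*dt) = 0.973037
Stock lattice S(k, j) with j the centered position index:
  k=0: S(0,+0) = 24.3700
  k=1: S(1,-1) = 16.6351; S(1,+0) = 24.3700; S(1,+1) = 35.7014
  k=2: S(2,-2) = 11.3552; S(2,-1) = 16.6351; S(2,+0) = 24.3700; S(2,+1) = 35.7014; S(2,+2) = 52.3017
  k=3: S(3,-3) = 7.7511; S(3,-2) = 11.3552; S(3,-1) = 16.6351; S(3,+0) = 24.3700; S(3,+1) = 35.7014; S(3,+2) = 52.3017; S(3,+3) = 76.6206
Terminal payoffs V(N, j) = max(S_T - K, 0):
  V(3,-3) = 0.000000; V(3,-2) = 0.000000; V(3,-1) = 0.000000; V(3,+0) = 0.000000; V(3,+1) = 8.361422; V(3,+2) = 24.961664; V(3,+3) = 49.280591
Backward induction: V(k, j) = exp(-r*dt) * [p_u * V(k+1, j+1) + p_m * V(k+1, j) + p_d * V(k+1, j-1)]
  V(2,-2) = exp(-r*dt) * [p_u*0.000000 + p_m*0.000000 + p_d*0.000000] = 0.000000
  V(2,-1) = exp(-r*dt) * [p_u*0.000000 + p_m*0.000000 + p_d*0.000000] = 0.000000
  V(2,+0) = exp(-r*dt) * [p_u*8.361422 + p_m*0.000000 + p_d*0.000000] = 1.388312
  V(2,+1) = exp(-r*dt) * [p_u*24.961664 + p_m*8.361422 + p_d*0.000000] = 9.568559
  V(2,+2) = exp(-r*dt) * [p_u*49.280591 + p_m*24.961664 + p_d*8.361422] = 25.698529
  V(1,-1) = exp(-r*dt) * [p_u*1.388312 + p_m*0.000000 + p_d*0.000000] = 0.230512
  V(1,+0) = exp(-r*dt) * [p_u*9.568559 + p_m*1.388312 + p_d*0.000000] = 2.489327
  V(1,+1) = exp(-r*dt) * [p_u*25.698529 + p_m*9.568559 + p_d*1.388312] = 10.693747
  V(0,+0) = exp(-r*dt) * [p_u*10.693747 + p_m*2.489327 + p_d*0.230512] = 3.426862


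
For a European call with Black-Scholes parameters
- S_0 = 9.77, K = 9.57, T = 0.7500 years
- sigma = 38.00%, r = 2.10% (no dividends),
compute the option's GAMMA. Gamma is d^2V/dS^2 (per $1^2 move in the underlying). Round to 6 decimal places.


Answer: Gamma = 0.119467

Derivation:
d1 = 0.2752540520; d2 = -0.0538356014
phi(d1) = 0.3841120662; exp(-qT) = 1.0000000000; exp(-rT) = 0.9843733826
Gamma = exp(-qT) * phi(d1) / (S * sigma * sqrt(T)) = 1.0000000000 * 0.3841120662 / (9.7700 * 0.3800 * 0.8660254038) = 0.119467


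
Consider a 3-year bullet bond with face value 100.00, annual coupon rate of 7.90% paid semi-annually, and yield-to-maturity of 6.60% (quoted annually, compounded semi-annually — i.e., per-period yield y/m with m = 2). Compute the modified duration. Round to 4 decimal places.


Coupon per period c = face * coupon_rate / m = 3.950000
Periods per year m = 2; per-period yield y/m = 0.033000
Number of cashflows N = 6
Cashflows (t years, CF_t, discount factor 1/(1+y/m)^(m*t), PV):
  t = 0.5000: CF_t = 3.950000, DF = 0.968054, PV = 3.823814
  t = 1.0000: CF_t = 3.950000, DF = 0.937129, PV = 3.701659
  t = 1.5000: CF_t = 3.950000, DF = 0.907192, PV = 3.583407
  t = 2.0000: CF_t = 3.950000, DF = 0.878211, PV = 3.468932
  t = 2.5000: CF_t = 3.950000, DF = 0.850156, PV = 3.358114
  t = 3.0000: CF_t = 103.950000, DF = 0.822997, PV = 85.550502
Price P = sum_t PV_t = 103.486429
First compute Macaulay numerator sum_t t * PV_t:
  t * PV_t at t = 0.5000: 1.911907
  t * PV_t at t = 1.0000: 3.701659
  t * PV_t at t = 1.5000: 5.375110
  t * PV_t at t = 2.0000: 6.937864
  t * PV_t at t = 2.5000: 8.395286
  t * PV_t at t = 3.0000: 256.651507
Macaulay duration D = 282.973335 / 103.486429 = 2.734400
Modified duration = D / (1 + y/m) = 2.734400 / (1 + 0.033000) = 2.647048

Answer: Modified duration = 2.6470


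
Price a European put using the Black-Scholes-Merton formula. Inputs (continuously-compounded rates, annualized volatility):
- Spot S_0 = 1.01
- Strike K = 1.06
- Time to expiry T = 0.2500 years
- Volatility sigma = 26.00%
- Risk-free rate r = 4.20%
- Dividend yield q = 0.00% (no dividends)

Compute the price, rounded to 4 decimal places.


Answer: Price = 0.0751

Derivation:
d1 = (ln(S/K) + (r - q + 0.5*sigma^2) * T) / (sigma * sqrt(T)) = -0.22591213
d2 = d1 - sigma * sqrt(T) = -0.35591213
exp(-rT) = 0.98955493; exp(-qT) = 1.00000000
P = K * exp(-rT) * N(-d2) - S_0 * exp(-qT) * N(-d1)
N(-d1) = 0.58936512; N(-d2) = 0.63904682
P = 1.0600 * 0.98955493 * 0.63904682 - 1.0100 * 1.00000000 * 0.58936512 = 0.0751


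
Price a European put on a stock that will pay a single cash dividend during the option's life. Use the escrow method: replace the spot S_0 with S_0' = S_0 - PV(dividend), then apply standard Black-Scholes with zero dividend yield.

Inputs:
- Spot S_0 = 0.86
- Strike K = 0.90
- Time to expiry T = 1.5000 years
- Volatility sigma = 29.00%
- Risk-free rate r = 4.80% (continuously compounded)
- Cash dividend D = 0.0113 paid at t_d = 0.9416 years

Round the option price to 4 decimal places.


Answer: Price = 0.1131

Derivation:
PV(D) = D * exp(-r * t_d) = 0.0113 * 0.95580936 = 0.01080065
S_0' = S_0 - PV(D) = 0.8600 - 0.01080065 = 0.84919935
d1 = (ln(S_0'/K) + (r + sigma^2/2)*T) / (sigma*sqrt(T)) = 0.21672130
d2 = d1 - sigma*sqrt(T) = -0.13845472
exp(-rT) = 0.93053090
N(-d1) = 0.41421277; N(-d2) = 0.55505947
P = K * exp(-rT) * N(-d2) - S_0' * N(-d1) = 0.9000 * 0.93053090 * 0.55505947 - 0.84919935 * 0.41421277 = 0.1131


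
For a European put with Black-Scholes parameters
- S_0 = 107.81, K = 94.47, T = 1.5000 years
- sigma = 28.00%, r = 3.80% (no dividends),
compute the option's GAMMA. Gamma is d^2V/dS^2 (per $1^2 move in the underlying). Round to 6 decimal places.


d1 = 0.7228563637; d2 = 0.3799277997
phi(d1) = 0.3072175365; exp(-qT) = 1.0000000000; exp(-rT) = 0.9445940694
Gamma = exp(-qT) * phi(d1) / (S * sigma * sqrt(T)) = 1.0000000000 * 0.3072175365 / (107.8100 * 0.2800 * 1.2247448714) = 0.008310

Answer: Gamma = 0.008310


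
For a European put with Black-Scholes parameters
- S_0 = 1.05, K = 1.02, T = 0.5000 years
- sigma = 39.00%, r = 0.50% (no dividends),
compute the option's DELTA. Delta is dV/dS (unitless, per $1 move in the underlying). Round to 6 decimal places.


Answer: Delta = -0.400495

Derivation:
d1 = 0.2520655703; d2 = -0.0237060744
phi(d1) = 0.3864676714; exp(-qT) = 1.0000000000; exp(-rT) = 0.9975031224
N(-d1) = 0.4004951909
Delta = -exp(-qT) * N(-d1) = -1.0000000000 * 0.4004951909 = -0.400495


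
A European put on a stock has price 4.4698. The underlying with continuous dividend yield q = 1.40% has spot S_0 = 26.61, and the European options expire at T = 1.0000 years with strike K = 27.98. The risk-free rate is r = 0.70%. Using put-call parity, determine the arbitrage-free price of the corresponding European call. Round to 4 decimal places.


Put-call parity: C - P = S_0 * exp(-qT) - K * exp(-rT).
S_0 * exp(-qT) = 26.6100 * 0.98609754 = 26.24005565
K * exp(-rT) = 27.9800 * 0.99302444 = 27.78482391
C = P + S*exp(-qT) - K*exp(-rT)
C = 4.4698 + 26.24005565 - 27.78482391 = 2.9250

Answer: Call price = 2.9250


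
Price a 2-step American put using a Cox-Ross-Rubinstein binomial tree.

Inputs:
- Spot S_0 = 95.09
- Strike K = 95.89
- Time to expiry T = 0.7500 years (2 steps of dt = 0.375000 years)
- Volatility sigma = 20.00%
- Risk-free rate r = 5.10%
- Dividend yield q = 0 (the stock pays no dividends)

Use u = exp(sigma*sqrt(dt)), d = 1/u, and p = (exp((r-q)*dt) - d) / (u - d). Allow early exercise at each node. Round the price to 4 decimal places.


Answer: Price = V(0,0) = 5.4055

Derivation:
dt = T/N = 0.375000
u = exp(sigma*sqrt(dt)) = 1.130290; d = 1/u = 0.884728
p = (exp((r-q)*dt) - d) / (u - d) = 0.548052
Discount per step: exp(-r*dt) = 0.981057
Stock lattice S(k, i) with i counting down-moves:
  k=0: S(0,0) = 95.0900
  k=1: S(1,0) = 107.4793; S(1,1) = 84.1288
  k=2: S(2,0) = 121.4828; S(2,1) = 95.0900; S(2,2) = 74.4312
Terminal payoffs V(N, i) = max(K - S_T, 0):
  V(2,0) = 0.000000; V(2,1) = 0.800000; V(2,2) = 21.458828
Backward induction: V(k, i) = exp(-r*dt) * [p * V(k+1, i) + (1-p) * V(k+1, i+1)]; then take max(V_cont, immediate exercise) for American.
  V(1,0) = exp(-r*dt) * [p*0.000000 + (1-p)*0.800000] = 0.354709; exercise = 0.000000; V(1,0) = max -> 0.354709
  V(1,1) = exp(-r*dt) * [p*0.800000 + (1-p)*21.458828] = 9.944698; exercise = 11.761169; V(1,1) = max -> 11.761169
  V(0,0) = exp(-r*dt) * [p*0.354709 + (1-p)*11.761169] = 5.405465; exercise = 0.800000; V(0,0) = max -> 5.405465


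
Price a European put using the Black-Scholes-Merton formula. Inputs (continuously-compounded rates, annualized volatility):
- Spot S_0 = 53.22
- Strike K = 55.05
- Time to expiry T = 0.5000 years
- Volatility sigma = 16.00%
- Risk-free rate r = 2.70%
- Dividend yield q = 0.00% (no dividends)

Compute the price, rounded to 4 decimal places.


Answer: Price = 3.0103

Derivation:
d1 = (ln(S/K) + (r - q + 0.5*sigma^2) * T) / (sigma * sqrt(T)) = -0.12292696
d2 = d1 - sigma * sqrt(T) = -0.23606404
exp(-rT) = 0.98659072; exp(-qT) = 1.00000000
P = K * exp(-rT) * N(-d2) - S_0 * exp(-qT) * N(-d1)
N(-d1) = 0.54891753; N(-d2) = 0.59330851
P = 55.0500 * 0.98659072 * 0.59330851 - 53.2200 * 1.00000000 * 0.54891753 = 3.0103


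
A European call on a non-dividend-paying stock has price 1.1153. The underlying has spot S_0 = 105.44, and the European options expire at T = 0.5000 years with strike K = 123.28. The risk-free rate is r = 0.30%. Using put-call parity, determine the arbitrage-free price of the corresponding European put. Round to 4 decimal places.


Put-call parity: C - P = S_0 * exp(-qT) - K * exp(-rT).
S_0 * exp(-qT) = 105.4400 * 1.00000000 = 105.44000000
K * exp(-rT) = 123.2800 * 0.99850112 = 123.09521862
P = C - S*exp(-qT) + K*exp(-rT)
P = 1.1153 - 105.44000000 + 123.09521862 = 18.7705

Answer: Put price = 18.7705


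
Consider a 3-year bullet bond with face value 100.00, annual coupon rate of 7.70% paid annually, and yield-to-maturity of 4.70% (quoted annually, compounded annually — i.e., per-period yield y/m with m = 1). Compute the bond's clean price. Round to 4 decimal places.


Coupon per period c = face * coupon_rate / m = 7.700000
Periods per year m = 1; per-period yield y/m = 0.047000
Number of cashflows N = 3
Cashflows (t years, CF_t, discount factor 1/(1+y/m)^(m*t), PV):
  t = 1.0000: CF_t = 7.700000, DF = 0.955110, PV = 7.354346
  t = 2.0000: CF_t = 7.700000, DF = 0.912235, PV = 7.024208
  t = 3.0000: CF_t = 107.700000, DF = 0.871284, PV = 93.837333
Price P = sum_t PV_t = 108.215887

Answer: Price = 108.2159


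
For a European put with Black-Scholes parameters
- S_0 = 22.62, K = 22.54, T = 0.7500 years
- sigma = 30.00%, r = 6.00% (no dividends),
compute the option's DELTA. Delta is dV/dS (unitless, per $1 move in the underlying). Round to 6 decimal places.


Answer: Delta = -0.375718

Derivation:
d1 = 0.3167457587; d2 = 0.0569381376
phi(d1) = 0.3794234288; exp(-qT) = 1.0000000000; exp(-rT) = 0.9559974818
N(-d1) = 0.3757182623
Delta = -exp(-qT) * N(-d1) = -1.0000000000 * 0.3757182623 = -0.375718


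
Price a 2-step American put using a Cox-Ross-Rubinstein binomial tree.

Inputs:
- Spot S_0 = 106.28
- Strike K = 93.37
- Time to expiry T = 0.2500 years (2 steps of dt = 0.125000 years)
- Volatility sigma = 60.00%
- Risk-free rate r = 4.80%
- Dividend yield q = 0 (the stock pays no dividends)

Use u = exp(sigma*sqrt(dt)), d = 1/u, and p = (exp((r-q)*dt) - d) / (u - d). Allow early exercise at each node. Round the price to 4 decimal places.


Answer: Price = V(0,0) = 6.8361

Derivation:
dt = T/N = 0.125000
u = exp(sigma*sqrt(dt)) = 1.236311; d = 1/u = 0.808858
p = (exp((r-q)*dt) - d) / (u - d) = 0.461244
Discount per step: exp(-r*dt) = 0.994018
Stock lattice S(k, i) with i counting down-moves:
  k=0: S(0,0) = 106.2800
  k=1: S(1,0) = 131.3951; S(1,1) = 85.9654
  k=2: S(2,0) = 162.4453; S(2,1) = 106.2800; S(2,2) = 69.5338
Terminal payoffs V(N, i) = max(K - S_T, 0):
  V(2,0) = 0.000000; V(2,1) = 0.000000; V(2,2) = 23.836194
Backward induction: V(k, i) = exp(-r*dt) * [p * V(k+1, i) + (1-p) * V(k+1, i+1)]; then take max(V_cont, immediate exercise) for American.
  V(1,0) = exp(-r*dt) * [p*0.000000 + (1-p)*0.000000] = 0.000000; exercise = 0.000000; V(1,0) = max -> 0.000000
  V(1,1) = exp(-r*dt) * [p*0.000000 + (1-p)*23.836194] = 12.765077; exercise = 7.404583; V(1,1) = max -> 12.765077
  V(0,0) = exp(-r*dt) * [p*0.000000 + (1-p)*12.765077] = 6.836124; exercise = 0.000000; V(0,0) = max -> 6.836124


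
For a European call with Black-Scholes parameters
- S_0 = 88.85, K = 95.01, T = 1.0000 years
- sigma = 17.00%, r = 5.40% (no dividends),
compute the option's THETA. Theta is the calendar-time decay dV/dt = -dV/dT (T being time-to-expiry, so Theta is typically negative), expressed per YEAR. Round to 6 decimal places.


Answer: Theta = -5.131092

Derivation:
d1 = 0.0083376787; d2 = -0.1616623213
phi(d1) = 0.3989284140; exp(-qT) = 1.0000000000; exp(-rT) = 0.9474321065
Theta = -S*exp(-qT)*phi(d1)*sigma/(2*sqrt(T)) - r*K*exp(-rT)*N(d2) + q*S*exp(-qT)*N(d1)
N(d1) = 0.5033262140; N(d2) = 0.4357858887; sqrt(T) = 1.0000000000
Term 1 = -88.8500 * 1.0000000000 * 0.3989284140 * 0.1700 / (2 * 1.0000000000) = -3.0128071146
Term 2 = -0.0540 * 95.0100 * 0.9474321065 * 0.4357858887 = -2.1182847470
Term 3 = 0 (no dividend yield, q = 0)
Theta = -3.0128071146 + (-2.1182847470) + (0.0000000000) = -5.131092


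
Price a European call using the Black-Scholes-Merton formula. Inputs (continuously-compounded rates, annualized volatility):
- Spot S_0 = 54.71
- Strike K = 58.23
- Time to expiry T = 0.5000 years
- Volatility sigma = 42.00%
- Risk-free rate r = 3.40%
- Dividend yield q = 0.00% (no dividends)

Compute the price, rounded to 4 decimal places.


Answer: Price = 5.4152

Derivation:
d1 = (ln(S/K) + (r - q + 0.5*sigma^2) * T) / (sigma * sqrt(T)) = -0.00422304
d2 = d1 - sigma * sqrt(T) = -0.30120788
exp(-rT) = 0.98314368; exp(-qT) = 1.00000000
C = S_0 * exp(-qT) * N(d1) - K * exp(-rT) * N(d2)
N(d1) = 0.49831526; N(d2) = 0.38162799
C = 54.7100 * 1.00000000 * 0.49831526 - 58.2300 * 0.98314368 * 0.38162799 = 5.4152


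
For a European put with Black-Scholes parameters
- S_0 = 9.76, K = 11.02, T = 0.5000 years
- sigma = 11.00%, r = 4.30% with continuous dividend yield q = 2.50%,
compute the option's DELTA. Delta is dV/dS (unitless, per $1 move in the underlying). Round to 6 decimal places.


d1 = -1.4064277163; d2 = -1.4842094622
phi(d1) = 0.1483830766; exp(-qT) = 0.9875778005; exp(-rT) = 0.9787294775
N(-d1) = 0.9202014226
Delta = -exp(-qT) * N(-d1) = -0.9875778005 * 0.9202014226 = -0.908770

Answer: Delta = -0.908770


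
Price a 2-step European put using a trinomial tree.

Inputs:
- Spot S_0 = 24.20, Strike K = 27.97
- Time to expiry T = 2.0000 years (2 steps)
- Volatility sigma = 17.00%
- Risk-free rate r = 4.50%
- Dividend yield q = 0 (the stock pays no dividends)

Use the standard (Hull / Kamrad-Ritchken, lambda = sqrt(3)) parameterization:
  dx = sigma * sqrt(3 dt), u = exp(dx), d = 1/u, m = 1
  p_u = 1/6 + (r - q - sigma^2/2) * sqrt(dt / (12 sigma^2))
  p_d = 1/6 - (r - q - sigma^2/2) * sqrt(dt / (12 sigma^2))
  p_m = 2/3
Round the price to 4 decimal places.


Answer: Price = V(0,0) = 3.2701

Derivation:
dt = T/N = 1.000000; dx = sigma*sqrt(3*dt) = 0.294449
u = exp(dx) = 1.342386; d = 1/u = 0.744942
p_u = 0.218543, p_m = 0.666667, p_d = 0.114790
Discount per step: exp(-r*dt) = 0.955997
Stock lattice S(k, j) with j the centered position index:
  k=0: S(0,+0) = 24.2000
  k=1: S(1,-1) = 18.0276; S(1,+0) = 24.2000; S(1,+1) = 32.4857
  k=2: S(2,-2) = 13.4295; S(2,-1) = 18.0276; S(2,+0) = 24.2000; S(2,+1) = 32.4857; S(2,+2) = 43.6084
Terminal payoffs V(N, j) = max(K - S_T, 0):
  V(2,-2) = 14.540479; V(2,-1) = 9.942399; V(2,+0) = 3.770000; V(2,+1) = 0.000000; V(2,+2) = 0.000000
Backward induction: V(k, j) = exp(-r*dt) * [p_u * V(k+1, j+1) + p_m * V(k+1, j) + p_d * V(k+1, j-1)]
  V(1,-1) = exp(-r*dt) * [p_u*3.770000 + p_m*9.942399 + p_d*14.540479] = 8.719917
  V(1,+0) = exp(-r*dt) * [p_u*0.000000 + p_m*3.770000 + p_d*9.942399] = 3.493809
  V(1,+1) = exp(-r*dt) * [p_u*0.000000 + p_m*0.000000 + p_d*3.770000] = 0.413716
  V(0,+0) = exp(-r*dt) * [p_u*0.413716 + p_m*3.493809 + p_d*8.719917] = 3.270066


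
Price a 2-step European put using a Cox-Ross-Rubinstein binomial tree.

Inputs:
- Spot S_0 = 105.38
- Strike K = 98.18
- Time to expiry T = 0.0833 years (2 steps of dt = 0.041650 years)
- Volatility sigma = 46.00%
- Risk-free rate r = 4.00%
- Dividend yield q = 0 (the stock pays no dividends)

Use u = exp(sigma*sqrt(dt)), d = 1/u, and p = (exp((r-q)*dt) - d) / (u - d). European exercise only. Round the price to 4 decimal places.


Answer: Price = V(0,0) = 2.8607

Derivation:
dt = T/N = 0.041650
u = exp(sigma*sqrt(dt)) = 1.098426; d = 1/u = 0.910394
p = (exp((r-q)*dt) - d) / (u - d) = 0.485415
Discount per step: exp(-r*dt) = 0.998335
Stock lattice S(k, i) with i counting down-moves:
  k=0: S(0,0) = 105.3800
  k=1: S(1,0) = 115.7521; S(1,1) = 95.9373
  k=2: S(2,0) = 127.1452; S(2,1) = 105.3800; S(2,2) = 87.3407
Terminal payoffs V(N, i) = max(K - S_T, 0):
  V(2,0) = 0.000000; V(2,1) = 0.000000; V(2,2) = 10.839330
Backward induction: V(k, i) = exp(-r*dt) * [p * V(k+1, i) + (1-p) * V(k+1, i+1)].
  V(1,0) = exp(-r*dt) * [p*0.000000 + (1-p)*0.000000] = 0.000000
  V(1,1) = exp(-r*dt) * [p*0.000000 + (1-p)*10.839330] = 5.568470
  V(0,0) = exp(-r*dt) * [p*0.000000 + (1-p)*5.568470] = 2.860680


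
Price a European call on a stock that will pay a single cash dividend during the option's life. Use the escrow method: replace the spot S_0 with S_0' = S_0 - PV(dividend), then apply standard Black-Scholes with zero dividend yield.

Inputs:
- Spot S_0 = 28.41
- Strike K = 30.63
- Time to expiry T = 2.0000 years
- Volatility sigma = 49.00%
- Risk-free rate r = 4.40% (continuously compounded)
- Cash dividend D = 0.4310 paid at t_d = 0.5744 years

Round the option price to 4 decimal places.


PV(D) = D * exp(-r * t_d) = 0.4310 * 0.97504310 = 0.42024358
S_0' = S_0 - PV(D) = 28.4100 - 0.42024358 = 27.98975642
d1 = (ln(S_0'/K) + (r + sigma^2/2)*T) / (sigma*sqrt(T)) = 0.34339224
d2 = d1 - sigma*sqrt(T) = -0.34957241
exp(-rT) = 0.91576088
N(d1) = 0.63434830; N(d2) = 0.36332981
C = S_0' * N(d1) - K * exp(-rT) * N(d2) = 27.98975642 * 0.63434830 - 30.6300 * 0.91576088 * 0.36332981 = 7.5639

Answer: Price = 7.5639


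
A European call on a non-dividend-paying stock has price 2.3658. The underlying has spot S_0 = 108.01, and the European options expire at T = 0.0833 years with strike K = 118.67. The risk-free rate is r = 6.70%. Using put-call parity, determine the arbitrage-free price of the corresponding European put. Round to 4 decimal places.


Answer: Put price = 12.3653

Derivation:
Put-call parity: C - P = S_0 * exp(-qT) - K * exp(-rT).
S_0 * exp(-qT) = 108.0100 * 1.00000000 = 108.01000000
K * exp(-rT) = 118.6700 * 0.99443445 = 118.00953564
P = C - S*exp(-qT) + K*exp(-rT)
P = 2.3658 - 108.01000000 + 118.00953564 = 12.3653


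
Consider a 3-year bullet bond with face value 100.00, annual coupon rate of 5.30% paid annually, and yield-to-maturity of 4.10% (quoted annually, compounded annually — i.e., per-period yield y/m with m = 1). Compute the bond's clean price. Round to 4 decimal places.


Answer: Price = 103.3238

Derivation:
Coupon per period c = face * coupon_rate / m = 5.300000
Periods per year m = 1; per-period yield y/m = 0.041000
Number of cashflows N = 3
Cashflows (t years, CF_t, discount factor 1/(1+y/m)^(m*t), PV):
  t = 1.0000: CF_t = 5.300000, DF = 0.960615, PV = 5.091258
  t = 2.0000: CF_t = 5.300000, DF = 0.922781, PV = 4.890738
  t = 3.0000: CF_t = 105.300000, DF = 0.886437, PV = 93.341802
Price P = sum_t PV_t = 103.323799
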